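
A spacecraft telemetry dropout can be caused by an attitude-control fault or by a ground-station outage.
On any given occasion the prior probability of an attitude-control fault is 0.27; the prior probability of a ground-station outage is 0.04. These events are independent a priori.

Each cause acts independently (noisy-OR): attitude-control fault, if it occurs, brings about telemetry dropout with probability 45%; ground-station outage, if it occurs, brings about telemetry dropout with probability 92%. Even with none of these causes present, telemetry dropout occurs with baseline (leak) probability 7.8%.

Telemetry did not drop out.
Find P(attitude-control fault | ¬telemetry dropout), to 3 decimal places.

Under noisy-OR, P(telemetry dropout | causes) = 1 − (1−0.078)·∏(1−qᵢ) over the active causes.
Numerator (weight on configurations with attitude-control fault): 0.131440 + 0.000438 = 0.131878
The normalizing constant is 0.922*0.73*0.96 + 0.07376*0.73*0.04 + 0.5071*0.27*0.96 + 0.040568*0.27*0.04 = 0.780170
P(attitude-control fault | ¬telemetry dropout) = 0.131878/0.780170 ≈ 0.169

P(attitude-control fault | ¬telemetry dropout) ≈ 0.169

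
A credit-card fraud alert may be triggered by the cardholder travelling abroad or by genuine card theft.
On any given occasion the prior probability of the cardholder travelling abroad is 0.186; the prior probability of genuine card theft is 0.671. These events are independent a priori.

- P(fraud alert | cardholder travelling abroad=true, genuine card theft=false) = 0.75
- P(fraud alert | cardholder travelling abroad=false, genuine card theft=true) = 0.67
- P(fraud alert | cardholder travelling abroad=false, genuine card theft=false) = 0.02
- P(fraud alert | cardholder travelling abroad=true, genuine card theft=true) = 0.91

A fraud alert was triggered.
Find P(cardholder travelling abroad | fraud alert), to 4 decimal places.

P(fraud alert) = 0.02*0.814*0.329 + 0.67*0.814*0.671 + 0.75*0.186*0.329 + 0.91*0.186*0.671 = 0.005356 + 0.365950 + 0.045896 + 0.113573 = 0.530775
Of this, 0.159469 comes from 0.045896 + 0.113573 (the cardholder travelling abroad=true cases).
So P(cardholder travelling abroad | fraud alert) = 0.159469/0.530775 ≈ 0.3004.

P(cardholder travelling abroad | fraud alert) ≈ 0.3004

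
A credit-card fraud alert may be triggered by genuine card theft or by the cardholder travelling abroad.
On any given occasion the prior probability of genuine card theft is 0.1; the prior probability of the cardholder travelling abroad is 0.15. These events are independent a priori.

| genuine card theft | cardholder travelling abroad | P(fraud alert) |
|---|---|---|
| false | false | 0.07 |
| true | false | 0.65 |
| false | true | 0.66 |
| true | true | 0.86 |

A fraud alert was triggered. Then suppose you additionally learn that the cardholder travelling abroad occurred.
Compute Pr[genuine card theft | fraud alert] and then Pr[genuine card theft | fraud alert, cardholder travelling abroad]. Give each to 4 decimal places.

Pr[genuine card theft | fraud alert] ≈ 0.3233; Pr[genuine card theft | fraud alert, cardholder travelling abroad] ≈ 0.1265

P(fraud alert) = 0.07·0.9·0.85 + 0.66·0.9·0.15 + 0.65·0.1·0.85 + 0.86·0.1·0.15 = 0.053550 + 0.089100 + 0.055250 + 0.012900 = 0.210800
The genuine card theft-present share is 0.055250 + 0.012900 = 0.068150.
Hence the posterior is 0.068150/0.210800 ≈ 0.3233.

Now also conditioning on cardholder travelling abroad=true:
P(fraud alert | cardholder travelling abroad) = 0.66*0.9 + 0.86*0.1 = 0.594000 + 0.086000 = 0.680000
Of this, 0.086000 comes from 0.86*0.1 (the genuine card theft=true cases).
So P(genuine card theft | fraud alert, cardholder travelling abroad) = 0.086000/0.680000 ≈ 0.1265.
This is intercausal reasoning (explaining away): once cardholder travelling abroad accounts for the fraud alert, genuine card theft becomes less likely.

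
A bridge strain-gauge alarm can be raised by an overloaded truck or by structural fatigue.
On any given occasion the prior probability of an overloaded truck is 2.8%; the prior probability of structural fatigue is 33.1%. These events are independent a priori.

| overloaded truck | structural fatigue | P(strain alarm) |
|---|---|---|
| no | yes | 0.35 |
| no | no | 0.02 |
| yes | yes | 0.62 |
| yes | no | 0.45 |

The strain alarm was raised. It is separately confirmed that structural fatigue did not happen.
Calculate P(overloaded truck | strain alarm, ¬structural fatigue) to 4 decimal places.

For the numerator, keep only overloaded truck=true terms: 0.45×0.028 = 0.012600
The normalizing constant is 0.02×0.972 + 0.45×0.028 = 0.032040
P(overloaded truck | strain alarm, ¬structural fatigue) = 0.012600/0.032040 ≈ 0.3933

P(overloaded truck | strain alarm, ¬structural fatigue) ≈ 0.3933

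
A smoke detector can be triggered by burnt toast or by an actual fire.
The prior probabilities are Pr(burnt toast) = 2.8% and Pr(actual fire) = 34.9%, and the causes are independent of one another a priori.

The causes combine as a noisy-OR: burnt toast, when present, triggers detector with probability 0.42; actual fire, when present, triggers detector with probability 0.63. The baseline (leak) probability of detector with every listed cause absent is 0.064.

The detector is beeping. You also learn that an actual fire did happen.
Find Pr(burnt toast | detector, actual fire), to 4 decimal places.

Under noisy-OR, P(detector | causes) = 1 − (1−0.064)·∏(1−qᵢ) over the active causes.
P(detector | actual fire) = 0.65368·0.972 + 0.799134·0.028 = 0.635377 + 0.022376 = 0.657753
The burnt toast-present share is 0.799134·0.028 = 0.022376.
Hence the posterior is 0.022376/0.657753 ≈ 0.0340.

Pr(burnt toast | detector, actual fire) ≈ 0.0340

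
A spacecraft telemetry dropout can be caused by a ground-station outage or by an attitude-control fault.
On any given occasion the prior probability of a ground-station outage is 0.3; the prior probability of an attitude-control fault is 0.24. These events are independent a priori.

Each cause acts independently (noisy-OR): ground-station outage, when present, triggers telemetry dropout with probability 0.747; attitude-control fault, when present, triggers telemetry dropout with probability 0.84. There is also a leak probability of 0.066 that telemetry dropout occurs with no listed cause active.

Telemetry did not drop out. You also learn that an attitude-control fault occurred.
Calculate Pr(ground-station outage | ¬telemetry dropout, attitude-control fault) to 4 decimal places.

Pr(ground-station outage | ¬telemetry dropout, attitude-control fault) ≈ 0.0978

Under noisy-OR, P(telemetry dropout | causes) = 1 − (1−0.066)·∏(1−qᵢ) over the active causes.
P(¬telemetry dropout | attitude-control fault) = 0.14944*0.7 + 0.037808*0.3 = 0.104608 + 0.011342 = 0.115950
Of this, 0.011342 comes from 0.037808*0.3 (the ground-station outage=true cases).
So P(ground-station outage | ¬telemetry dropout, attitude-control fault) = 0.011342/0.115950 ≈ 0.0978.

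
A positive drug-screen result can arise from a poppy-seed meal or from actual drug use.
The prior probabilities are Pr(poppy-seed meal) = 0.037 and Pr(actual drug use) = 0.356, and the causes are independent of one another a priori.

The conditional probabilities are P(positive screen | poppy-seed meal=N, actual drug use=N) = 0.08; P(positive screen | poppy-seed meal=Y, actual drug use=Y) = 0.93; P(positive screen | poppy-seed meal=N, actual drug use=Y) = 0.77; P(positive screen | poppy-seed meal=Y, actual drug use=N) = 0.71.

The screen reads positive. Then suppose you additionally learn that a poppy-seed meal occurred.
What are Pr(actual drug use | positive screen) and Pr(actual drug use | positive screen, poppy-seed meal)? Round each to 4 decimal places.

Pr(actual drug use | positive screen) ≈ 0.8059; Pr(actual drug use | positive screen, poppy-seed meal) ≈ 0.4200

For the numerator, keep only actual drug use=true terms: 0.263978 + 0.012250 = 0.276228
Denominator P(positive screen): 0.08×0.963×0.644 + 0.77×0.963×0.356 + 0.71×0.037×0.644 + 0.93×0.037×0.356 = 0.342760
Posterior = 0.276228 / 0.342760 ≈ 0.8059

With the extra evidence:
For the numerator, keep only actual drug use=true terms: 0.93·0.356 = 0.331080
Denominator P(positive screen | poppy-seed meal): 0.71·0.644 + 0.93·0.356 = 0.788320
P(actual drug use | positive screen, poppy-seed meal) = 0.331080/0.788320 ≈ 0.4200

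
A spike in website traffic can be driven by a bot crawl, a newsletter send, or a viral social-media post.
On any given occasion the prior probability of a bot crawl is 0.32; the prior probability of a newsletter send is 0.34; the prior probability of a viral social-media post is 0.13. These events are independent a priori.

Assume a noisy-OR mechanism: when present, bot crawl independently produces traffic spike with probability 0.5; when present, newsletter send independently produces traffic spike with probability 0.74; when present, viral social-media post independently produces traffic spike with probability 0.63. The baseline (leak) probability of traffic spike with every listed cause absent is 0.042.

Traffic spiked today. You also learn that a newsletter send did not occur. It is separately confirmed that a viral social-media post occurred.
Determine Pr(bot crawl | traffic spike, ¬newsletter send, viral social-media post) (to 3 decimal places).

Under noisy-OR, P(traffic spike | causes) = 1 − (1−0.042)·∏(1−qᵢ) over the active causes.
P(traffic spike | ¬newsletter send, viral social-media post) = 0.64554*0.68 + 0.82277*0.32 = 0.438967 + 0.263286 = 0.702253
Of this, 0.263286 comes from 0.82277*0.32 (the bot crawl=true cases).
Hence the posterior is 0.263286/0.702253 ≈ 0.375.

Pr(bot crawl | traffic spike, ¬newsletter send, viral social-media post) ≈ 0.375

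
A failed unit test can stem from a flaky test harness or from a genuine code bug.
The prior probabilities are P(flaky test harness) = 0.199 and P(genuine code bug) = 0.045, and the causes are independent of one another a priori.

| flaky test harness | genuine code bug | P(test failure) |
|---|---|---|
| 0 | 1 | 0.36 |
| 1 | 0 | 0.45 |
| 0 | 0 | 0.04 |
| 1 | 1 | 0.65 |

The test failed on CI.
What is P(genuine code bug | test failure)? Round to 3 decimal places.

For the numerator, keep only genuine code bug=true terms: 0.012976 + 0.005821 = 0.018797
Denominator P(test failure): 0.04*0.801*0.955 + 0.36*0.801*0.045 + 0.45*0.199*0.955 + 0.65*0.199*0.045 = 0.134915
Posterior = 0.018797 / 0.134915 ≈ 0.139

P(genuine code bug | test failure) ≈ 0.139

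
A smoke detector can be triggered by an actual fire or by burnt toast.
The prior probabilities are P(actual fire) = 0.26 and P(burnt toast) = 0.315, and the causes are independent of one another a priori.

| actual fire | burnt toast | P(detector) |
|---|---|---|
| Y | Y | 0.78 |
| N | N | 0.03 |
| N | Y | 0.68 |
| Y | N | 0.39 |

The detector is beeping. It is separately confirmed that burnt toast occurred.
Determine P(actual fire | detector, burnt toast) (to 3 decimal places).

Enumerate both values of actual fire and weight by the priors:
  P(detector | burnt toast) = 0.68×0.74 + 0.78×0.26
        = 0.503200 + 0.202800 = 0.706000
Configurations with actual fire contribute 0.202800, so
  P(actual fire | detector, burnt toast) = 0.202800 / 0.706000 ≈ 0.287

P(actual fire | detector, burnt toast) ≈ 0.287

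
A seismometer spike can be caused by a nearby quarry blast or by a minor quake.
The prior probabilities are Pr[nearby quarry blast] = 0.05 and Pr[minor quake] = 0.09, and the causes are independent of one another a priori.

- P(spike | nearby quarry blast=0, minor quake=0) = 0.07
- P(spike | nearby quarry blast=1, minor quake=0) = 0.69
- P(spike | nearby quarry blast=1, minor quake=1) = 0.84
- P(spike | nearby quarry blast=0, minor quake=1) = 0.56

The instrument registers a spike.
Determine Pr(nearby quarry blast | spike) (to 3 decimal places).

P(spike) = 0.07*0.95*0.91 + 0.56*0.95*0.09 + 0.69*0.05*0.91 + 0.84*0.05*0.09 = 0.060515 + 0.047880 + 0.031395 + 0.003780 = 0.143570
Of this, 0.035175 comes from 0.031395 + 0.003780 (the nearby quarry blast=true cases).
P(nearby quarry blast | spike) = 0.035175 / 0.143570 ≈ 0.245

Pr(nearby quarry blast | spike) ≈ 0.245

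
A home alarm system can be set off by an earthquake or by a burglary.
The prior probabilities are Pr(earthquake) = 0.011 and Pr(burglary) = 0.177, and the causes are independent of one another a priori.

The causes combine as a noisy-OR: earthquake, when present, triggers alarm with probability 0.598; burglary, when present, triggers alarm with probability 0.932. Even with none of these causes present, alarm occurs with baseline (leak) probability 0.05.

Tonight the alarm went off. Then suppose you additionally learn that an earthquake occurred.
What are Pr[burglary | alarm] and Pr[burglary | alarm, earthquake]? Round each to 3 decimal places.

Pr[burglary | alarm] ≈ 0.782; Pr[burglary | alarm, earthquake] ≈ 0.253

Under noisy-OR, P(alarm | causes) = 1 − (1−0.05)·∏(1−qᵢ) over the active causes.
Numerator (weight on configurations with burglary): 0.163745 + 0.001896 = 0.165641
Denominator P(alarm): 0.05·0.989·0.823 + 0.9354·0.989·0.177 + 0.6181·0.011·0.823 + 0.974031·0.011·0.177 = 0.211934
P(burglary | alarm) = 0.165641/0.211934 ≈ 0.782

Now condition on the additional information:
By total probability over both values of burglary:
  P(alarm | earthquake) = 0.6181×0.823 + 0.974031×0.177
        = 0.508696 + 0.172403 = 0.681099
The terms with burglary present sum to 0.172403, so
  P(burglary | alarm, earthquake) = 0.172403 / 0.681099 ≈ 0.253
This is intercausal reasoning (explaining away): once earthquake accounts for the alarm, burglary becomes less likely.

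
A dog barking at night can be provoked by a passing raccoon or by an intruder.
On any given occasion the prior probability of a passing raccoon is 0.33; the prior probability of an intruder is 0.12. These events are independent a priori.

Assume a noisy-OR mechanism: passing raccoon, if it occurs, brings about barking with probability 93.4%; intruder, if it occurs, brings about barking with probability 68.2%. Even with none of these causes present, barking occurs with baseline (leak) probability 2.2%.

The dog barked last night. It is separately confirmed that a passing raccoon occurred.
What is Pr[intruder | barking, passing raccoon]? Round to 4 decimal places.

Pr[intruder | barking, passing raccoon] ≈ 0.1249

Under noisy-OR, P(barking | causes) = 1 − (1−0.022)·∏(1−qᵢ) over the active causes.
By total probability over both values of intruder:
  P(barking | passing raccoon) = 0.935452·0.88 + 0.979474·0.12
        = 0.823198 + 0.117537 = 0.940735
Keeping only the intruder-present terms gives 0.117537, so
  P(intruder | barking, passing raccoon) = 0.117537 / 0.940735 ≈ 0.1249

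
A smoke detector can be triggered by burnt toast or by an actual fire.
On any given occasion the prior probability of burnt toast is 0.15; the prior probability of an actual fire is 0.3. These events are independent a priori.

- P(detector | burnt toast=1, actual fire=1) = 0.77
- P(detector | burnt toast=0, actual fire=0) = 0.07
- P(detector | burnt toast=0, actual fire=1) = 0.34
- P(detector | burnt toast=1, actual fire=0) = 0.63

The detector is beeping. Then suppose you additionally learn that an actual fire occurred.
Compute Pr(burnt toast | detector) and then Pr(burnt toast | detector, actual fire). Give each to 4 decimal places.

Pr(burnt toast | detector) ≈ 0.4399; Pr(burnt toast | detector, actual fire) ≈ 0.2855

P(detector) = 0.07*0.85*0.7 + 0.34*0.85*0.3 + 0.63*0.15*0.7 + 0.77*0.15*0.3 = 0.041650 + 0.086700 + 0.066150 + 0.034650 = 0.229150
The burnt toast-present share is 0.066150 + 0.034650 = 0.100800.
P(burnt toast | detector) = 0.100800 / 0.229150 ≈ 0.4399

Now condition on the additional information:
For the numerator, keep only burnt toast=true terms: 0.77×0.15 = 0.115500
Denominator P(detector | actual fire): 0.34×0.85 + 0.77×0.15 = 0.404500
Posterior = 0.115500 / 0.404500 ≈ 0.2855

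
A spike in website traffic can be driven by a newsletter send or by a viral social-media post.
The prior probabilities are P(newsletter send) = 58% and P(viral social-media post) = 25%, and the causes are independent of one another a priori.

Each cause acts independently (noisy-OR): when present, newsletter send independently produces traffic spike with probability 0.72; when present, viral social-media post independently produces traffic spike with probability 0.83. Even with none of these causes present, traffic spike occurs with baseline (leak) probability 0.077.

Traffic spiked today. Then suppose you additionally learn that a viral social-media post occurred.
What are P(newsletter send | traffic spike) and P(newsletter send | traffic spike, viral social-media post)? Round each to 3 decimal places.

P(newsletter send | traffic spike) ≈ 0.804; P(newsletter send | traffic spike, viral social-media post) ≈ 0.610

Under noisy-OR, P(traffic spike | causes) = 1 − (1−0.077)·∏(1−qᵢ) over the active causes.
By total probability over the 4 (newsletter send, viral social-media post) configurations:
  P(traffic spike) = 0.077×0.42×0.75 + 0.84309×0.42×0.25 + 0.74156×0.58×0.75 + 0.956065×0.58×0.25
        = 0.024255 + 0.088524 + 0.322579 + 0.138629 = 0.573987
Configurations with newsletter send contribute 0.461208, so
  P(newsletter send | traffic spike) = 0.461208 / 0.573987 ≈ 0.804

With the extra evidence:
Weight on newsletter send=true, given the evidence: 0.956065·0.58 = 0.554518
The normalizing constant is 0.84309·0.42 + 0.956065·0.58 = 0.908616
P(newsletter send | traffic spike, viral social-media post) = 0.554518/0.908616 ≈ 0.610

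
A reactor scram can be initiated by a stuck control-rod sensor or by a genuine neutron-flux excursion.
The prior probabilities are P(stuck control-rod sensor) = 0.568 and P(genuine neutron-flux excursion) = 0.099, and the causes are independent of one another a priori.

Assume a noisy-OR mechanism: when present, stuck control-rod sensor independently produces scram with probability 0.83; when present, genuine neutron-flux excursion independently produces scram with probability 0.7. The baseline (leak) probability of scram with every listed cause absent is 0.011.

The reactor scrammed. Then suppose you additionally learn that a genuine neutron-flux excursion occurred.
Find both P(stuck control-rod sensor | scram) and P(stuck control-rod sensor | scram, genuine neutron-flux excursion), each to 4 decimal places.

P(stuck control-rod sensor | scram) ≈ 0.9331; P(stuck control-rod sensor | scram, genuine neutron-flux excursion) ≈ 0.6397

Under noisy-OR, P(scram | causes) = 1 − (1−0.011)·∏(1−qᵢ) over the active causes.
P(scram) = 0.011*0.432*0.901 + 0.7033*0.432*0.099 + 0.83187*0.568*0.901 + 0.949561*0.568*0.099 = 0.004282 + 0.030079 + 0.425724 + 0.053396 = 0.513481
Of this, 0.479120 comes from 0.425724 + 0.053396 (the stuck control-rod sensor=true cases).
Hence the posterior is 0.479120/0.513481 ≈ 0.9331.

With the extra evidence:
P(scram | genuine neutron-flux excursion) = 0.7033·0.432 + 0.949561·0.568 = 0.303826 + 0.539351 = 0.843177
The stuck control-rod sensor-present share is 0.949561·0.568 = 0.539351.
P(stuck control-rod sensor | scram, genuine neutron-flux excursion) = 0.539351 / 0.843177 ≈ 0.6397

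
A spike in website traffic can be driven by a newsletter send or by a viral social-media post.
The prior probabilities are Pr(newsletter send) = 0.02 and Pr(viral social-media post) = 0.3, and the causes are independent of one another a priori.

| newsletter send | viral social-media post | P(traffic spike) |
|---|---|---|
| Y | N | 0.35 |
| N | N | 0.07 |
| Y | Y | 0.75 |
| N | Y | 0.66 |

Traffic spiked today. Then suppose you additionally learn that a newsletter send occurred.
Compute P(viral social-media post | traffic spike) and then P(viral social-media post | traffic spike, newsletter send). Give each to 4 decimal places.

P(viral social-media post | traffic spike) ≈ 0.7895; P(viral social-media post | traffic spike, newsletter send) ≈ 0.4787

P(traffic spike) = 0.07·0.98·0.7 + 0.66·0.98·0.3 + 0.35·0.02·0.7 + 0.75·0.02·0.3 = 0.048020 + 0.194040 + 0.004900 + 0.004500 = 0.251460
Of this, 0.198540 comes from 0.194040 + 0.004500 (the viral social-media post=true cases).
So P(viral social-media post | traffic spike) = 0.198540/0.251460 ≈ 0.7895.

Now also conditioning on newsletter send=true:
P(traffic spike | newsletter send) = 0.35*0.7 + 0.75*0.3 = 0.245000 + 0.225000 = 0.470000
Restricting to configurations with viral social-media post present: 0.75*0.3 = 0.225000.
Hence the posterior is 0.225000/0.470000 ≈ 0.4787.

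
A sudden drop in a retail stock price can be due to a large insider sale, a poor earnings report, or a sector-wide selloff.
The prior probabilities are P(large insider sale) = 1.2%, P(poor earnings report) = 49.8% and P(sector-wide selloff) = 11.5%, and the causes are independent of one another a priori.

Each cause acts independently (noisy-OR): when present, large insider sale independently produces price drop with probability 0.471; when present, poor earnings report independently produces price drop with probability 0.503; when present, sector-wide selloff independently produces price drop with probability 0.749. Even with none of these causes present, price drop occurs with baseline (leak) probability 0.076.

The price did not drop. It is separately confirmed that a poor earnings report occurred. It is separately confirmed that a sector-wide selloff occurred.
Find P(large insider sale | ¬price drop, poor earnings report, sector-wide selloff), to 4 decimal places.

P(large insider sale | ¬price drop, poor earnings report, sector-wide selloff) ≈ 0.0064

Under noisy-OR, P(price drop | causes) = 1 − (1−0.076)·∏(1−qᵢ) over the active causes.
By total probability over both values of large insider sale:
  P(¬price drop | poor earnings report, sector-wide selloff) = 0.115266*0.988 + 0.060976*0.012
        = 0.113883 + 0.000732 = 0.114615
Configurations with large insider sale contribute 0.000732, so
  P(large insider sale | ¬price drop, poor earnings report, sector-wide selloff) = 0.000732 / 0.114615 ≈ 0.0064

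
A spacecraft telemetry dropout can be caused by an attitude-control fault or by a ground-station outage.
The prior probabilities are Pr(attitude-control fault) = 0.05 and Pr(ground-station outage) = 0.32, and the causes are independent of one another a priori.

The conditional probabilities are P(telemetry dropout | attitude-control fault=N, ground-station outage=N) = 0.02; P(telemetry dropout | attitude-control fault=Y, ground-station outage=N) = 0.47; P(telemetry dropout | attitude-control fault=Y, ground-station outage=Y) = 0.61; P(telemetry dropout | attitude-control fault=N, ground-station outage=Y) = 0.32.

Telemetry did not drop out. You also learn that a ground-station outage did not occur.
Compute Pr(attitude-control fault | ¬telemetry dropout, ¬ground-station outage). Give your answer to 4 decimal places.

P(¬telemetry dropout | ¬ground-station outage) = 0.98×0.95 + 0.53×0.05 = 0.931000 + 0.026500 = 0.957500
The attitude-control fault-present share is 0.53×0.05 = 0.026500.
Hence the posterior is 0.026500/0.957500 ≈ 0.0277.

Pr(attitude-control fault | ¬telemetry dropout, ¬ground-station outage) ≈ 0.0277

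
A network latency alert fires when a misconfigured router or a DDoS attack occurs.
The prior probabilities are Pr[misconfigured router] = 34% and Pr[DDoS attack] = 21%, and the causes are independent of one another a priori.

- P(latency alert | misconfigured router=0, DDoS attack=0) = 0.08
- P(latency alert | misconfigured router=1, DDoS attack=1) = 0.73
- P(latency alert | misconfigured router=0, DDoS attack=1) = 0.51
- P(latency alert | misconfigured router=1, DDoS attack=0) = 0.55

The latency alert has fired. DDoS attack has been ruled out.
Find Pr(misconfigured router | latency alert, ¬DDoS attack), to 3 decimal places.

Pr(misconfigured router | latency alert, ¬DDoS attack) ≈ 0.780

P(latency alert | ¬DDoS attack) = 0.08·0.66 + 0.55·0.34 = 0.052800 + 0.187000 = 0.239800
Of this, 0.187000 comes from 0.55·0.34 (the misconfigured router=true cases).
So P(misconfigured router | latency alert, ¬DDoS attack) = 0.187000/0.239800 ≈ 0.780.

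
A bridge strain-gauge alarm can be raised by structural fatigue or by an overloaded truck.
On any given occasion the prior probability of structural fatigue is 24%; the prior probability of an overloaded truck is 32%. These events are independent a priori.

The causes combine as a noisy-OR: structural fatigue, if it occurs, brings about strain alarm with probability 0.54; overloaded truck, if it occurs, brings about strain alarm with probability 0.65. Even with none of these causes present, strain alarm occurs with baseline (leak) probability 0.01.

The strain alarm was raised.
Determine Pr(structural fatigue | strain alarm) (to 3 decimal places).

Pr(structural fatigue | strain alarm) ≈ 0.483

Under noisy-OR, P(strain alarm | causes) = 1 − (1−0.01)·∏(1−qᵢ) over the active causes.
Enumerate the 4 (structural fatigue, overloaded truck) configurations and weight by the priors:
  P(strain alarm) = 0.01×0.76×0.68 + 0.6535×0.76×0.32 + 0.5446×0.24×0.68 + 0.84061×0.24×0.32
        = 0.005168 + 0.158931 + 0.088879 + 0.064559 = 0.317537
The terms with structural fatigue present sum to 0.153438, so
  P(structural fatigue | strain alarm) = 0.153438 / 0.317537 ≈ 0.483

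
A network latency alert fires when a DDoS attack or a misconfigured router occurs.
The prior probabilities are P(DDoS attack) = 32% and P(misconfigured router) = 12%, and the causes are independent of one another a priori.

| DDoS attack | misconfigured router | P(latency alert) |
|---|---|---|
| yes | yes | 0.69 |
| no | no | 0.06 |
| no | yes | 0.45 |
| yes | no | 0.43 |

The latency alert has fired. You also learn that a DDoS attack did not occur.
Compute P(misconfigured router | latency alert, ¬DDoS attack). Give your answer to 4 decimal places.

P(latency alert | ¬DDoS attack) = 0.06*0.88 + 0.45*0.12 = 0.052800 + 0.054000 = 0.106800
Of this, 0.054000 comes from 0.45*0.12 (the misconfigured router=true cases).
So P(misconfigured router | latency alert, ¬DDoS attack) = 0.054000/0.106800 ≈ 0.5056.

P(misconfigured router | latency alert, ¬DDoS attack) ≈ 0.5056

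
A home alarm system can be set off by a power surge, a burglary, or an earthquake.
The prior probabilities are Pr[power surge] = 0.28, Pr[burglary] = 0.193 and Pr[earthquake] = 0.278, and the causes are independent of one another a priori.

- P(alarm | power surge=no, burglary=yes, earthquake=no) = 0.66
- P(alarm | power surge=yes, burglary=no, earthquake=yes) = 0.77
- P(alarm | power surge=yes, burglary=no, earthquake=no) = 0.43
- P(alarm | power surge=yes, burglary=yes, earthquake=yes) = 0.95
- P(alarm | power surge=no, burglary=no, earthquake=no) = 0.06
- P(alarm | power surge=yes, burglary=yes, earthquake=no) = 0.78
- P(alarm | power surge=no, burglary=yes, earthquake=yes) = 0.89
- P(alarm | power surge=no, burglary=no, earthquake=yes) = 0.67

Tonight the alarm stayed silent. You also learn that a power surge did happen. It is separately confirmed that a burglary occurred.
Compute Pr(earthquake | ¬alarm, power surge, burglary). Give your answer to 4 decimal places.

Pr(earthquake | ¬alarm, power surge, burglary) ≈ 0.0805

By total probability over both values of earthquake:
  P(¬alarm | power surge, burglary) = 0.22·0.722 + 0.05·0.278
        = 0.158840 + 0.013900 = 0.172740
Configurations with earthquake contribute 0.013900, so
  P(earthquake | ¬alarm, power surge, burglary) = 0.013900 / 0.172740 ≈ 0.0805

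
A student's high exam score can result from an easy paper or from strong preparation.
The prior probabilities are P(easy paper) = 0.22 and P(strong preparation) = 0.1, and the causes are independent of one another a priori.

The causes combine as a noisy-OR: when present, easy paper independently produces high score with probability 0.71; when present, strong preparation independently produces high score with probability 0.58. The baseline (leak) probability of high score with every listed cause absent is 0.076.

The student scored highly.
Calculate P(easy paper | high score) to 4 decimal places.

Under noisy-OR, P(high score | causes) = 1 − (1−0.076)·∏(1−qᵢ) over the active causes.
By total probability over the 4 (easy paper, strong preparation) configurations:
  P(high score) = 0.076*0.78*0.9 + 0.61192*0.78*0.1 + 0.73204*0.22*0.9 + 0.887457*0.22*0.1
        = 0.053352 + 0.047730 + 0.144944 + 0.019524 = 0.265550
The terms with easy paper present sum to 0.164468, so
  P(easy paper | high score) = 0.164468 / 0.265550 ≈ 0.6193

P(easy paper | high score) ≈ 0.6193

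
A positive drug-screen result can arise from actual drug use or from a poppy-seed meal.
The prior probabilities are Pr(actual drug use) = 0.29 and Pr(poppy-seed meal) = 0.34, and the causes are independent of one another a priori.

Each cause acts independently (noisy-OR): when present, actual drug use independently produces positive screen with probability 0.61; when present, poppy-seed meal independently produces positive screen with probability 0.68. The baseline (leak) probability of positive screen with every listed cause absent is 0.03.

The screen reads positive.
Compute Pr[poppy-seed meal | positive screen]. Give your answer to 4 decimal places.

Pr[poppy-seed meal | positive screen] ≈ 0.6555

Under noisy-OR, P(positive screen | causes) = 1 − (1−0.03)·∏(1−qᵢ) over the active causes.
Weight on poppy-seed meal=true, given the evidence: 0.166469 + 0.086664 = 0.253133
Normalizer over all consistent configurations: 0.03·0.71·0.66 + 0.6896·0.71·0.34 + 0.6217·0.29·0.66 + 0.878944·0.29·0.34 = 0.386184
P(poppy-seed meal | positive screen) = 0.253133/0.386184 ≈ 0.6555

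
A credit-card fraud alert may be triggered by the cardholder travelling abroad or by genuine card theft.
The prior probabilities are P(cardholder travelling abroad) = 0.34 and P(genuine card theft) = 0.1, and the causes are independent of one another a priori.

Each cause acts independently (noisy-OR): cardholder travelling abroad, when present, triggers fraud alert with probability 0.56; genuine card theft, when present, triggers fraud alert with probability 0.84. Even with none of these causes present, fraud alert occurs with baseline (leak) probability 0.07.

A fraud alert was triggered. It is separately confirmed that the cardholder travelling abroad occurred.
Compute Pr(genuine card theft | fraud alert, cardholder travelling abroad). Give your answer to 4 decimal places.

Under noisy-OR, P(fraud alert | causes) = 1 − (1−0.07)·∏(1−qᵢ) over the active causes.
Enumerate both values of genuine card theft and weight by the priors:
  P(fraud alert | cardholder travelling abroad) = 0.5908×0.9 + 0.934528×0.1
        = 0.531720 + 0.093453 = 0.625173
The terms with genuine card theft present sum to 0.093453, so
  P(genuine card theft | fraud alert, cardholder travelling abroad) = 0.093453 / 0.625173 ≈ 0.1495

Pr(genuine card theft | fraud alert, cardholder travelling abroad) ≈ 0.1495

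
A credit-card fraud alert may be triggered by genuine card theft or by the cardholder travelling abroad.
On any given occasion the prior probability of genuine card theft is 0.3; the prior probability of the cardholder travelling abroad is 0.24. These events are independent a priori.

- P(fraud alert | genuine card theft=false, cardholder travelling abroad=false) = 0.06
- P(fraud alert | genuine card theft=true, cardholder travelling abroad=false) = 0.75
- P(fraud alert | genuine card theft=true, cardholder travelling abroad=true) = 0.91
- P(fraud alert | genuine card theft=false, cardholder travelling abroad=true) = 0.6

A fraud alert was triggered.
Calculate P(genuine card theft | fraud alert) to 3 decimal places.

P(genuine card theft | fraud alert) ≈ 0.641

Enumerate the 4 (genuine card theft, cardholder travelling abroad) configurations and weight by the priors:
  P(fraud alert) = 0.06×0.7×0.76 + 0.6×0.7×0.24 + 0.75×0.3×0.76 + 0.91×0.3×0.24
        = 0.031920 + 0.100800 + 0.171000 + 0.065520 = 0.369240
Keeping only the genuine card theft-present terms gives 0.236520, so
  P(genuine card theft | fraud alert) = 0.236520 / 0.369240 ≈ 0.641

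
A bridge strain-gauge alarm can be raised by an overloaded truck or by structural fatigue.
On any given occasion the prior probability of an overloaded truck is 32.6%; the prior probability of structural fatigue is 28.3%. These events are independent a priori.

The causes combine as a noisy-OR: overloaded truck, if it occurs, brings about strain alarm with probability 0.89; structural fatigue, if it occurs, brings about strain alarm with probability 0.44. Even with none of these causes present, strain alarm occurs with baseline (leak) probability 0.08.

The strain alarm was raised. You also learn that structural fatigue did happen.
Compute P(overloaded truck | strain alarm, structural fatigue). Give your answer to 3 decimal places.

Under noisy-OR, P(strain alarm | causes) = 1 − (1−0.08)·∏(1−qᵢ) over the active causes.
P(strain alarm | structural fatigue) = 0.4848·0.674 + 0.943328·0.326 = 0.326755 + 0.307525 = 0.634280
The overloaded truck-present share is 0.943328·0.326 = 0.307525.
Hence the posterior is 0.307525/0.634280 ≈ 0.485.

P(overloaded truck | strain alarm, structural fatigue) ≈ 0.485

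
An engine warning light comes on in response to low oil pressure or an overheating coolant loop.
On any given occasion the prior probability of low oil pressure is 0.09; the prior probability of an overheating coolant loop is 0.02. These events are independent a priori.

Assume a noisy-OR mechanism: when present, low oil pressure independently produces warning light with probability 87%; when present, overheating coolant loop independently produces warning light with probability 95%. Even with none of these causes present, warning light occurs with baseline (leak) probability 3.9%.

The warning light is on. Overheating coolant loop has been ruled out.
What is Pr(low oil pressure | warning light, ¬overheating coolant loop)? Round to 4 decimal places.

Pr(low oil pressure | warning light, ¬overheating coolant loop) ≈ 0.6894

Under noisy-OR, P(warning light | causes) = 1 − (1−0.039)·∏(1−qᵢ) over the active causes.
P(warning light | ¬overheating coolant loop) = 0.039·0.91 + 0.87507·0.09 = 0.035490 + 0.078756 = 0.114246
Restricting to configurations with low oil pressure present: 0.87507·0.09 = 0.078756.
Hence the posterior is 0.078756/0.114246 ≈ 0.6894.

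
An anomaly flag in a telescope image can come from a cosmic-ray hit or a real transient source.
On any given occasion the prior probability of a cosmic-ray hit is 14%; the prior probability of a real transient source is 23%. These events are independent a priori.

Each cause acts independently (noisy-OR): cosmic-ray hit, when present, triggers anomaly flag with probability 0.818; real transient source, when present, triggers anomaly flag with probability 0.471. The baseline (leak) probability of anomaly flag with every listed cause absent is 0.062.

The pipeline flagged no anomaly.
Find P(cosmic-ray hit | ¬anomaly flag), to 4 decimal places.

P(cosmic-ray hit | ¬anomaly flag) ≈ 0.0288

Under noisy-OR, P(anomaly flag | causes) = 1 − (1−0.062)·∏(1−qᵢ) over the active causes.
P(¬anomaly flag) = 0.938·0.86·0.77 + 0.496202·0.86·0.23 + 0.170716·0.14·0.77 + 0.090309·0.14·0.23 = 0.621144 + 0.098149 + 0.018403 + 0.002908 = 0.740604
Restricting to configurations with cosmic-ray hit present: 0.018403 + 0.002908 = 0.021311.
Hence the posterior is 0.021311/0.740604 ≈ 0.0288.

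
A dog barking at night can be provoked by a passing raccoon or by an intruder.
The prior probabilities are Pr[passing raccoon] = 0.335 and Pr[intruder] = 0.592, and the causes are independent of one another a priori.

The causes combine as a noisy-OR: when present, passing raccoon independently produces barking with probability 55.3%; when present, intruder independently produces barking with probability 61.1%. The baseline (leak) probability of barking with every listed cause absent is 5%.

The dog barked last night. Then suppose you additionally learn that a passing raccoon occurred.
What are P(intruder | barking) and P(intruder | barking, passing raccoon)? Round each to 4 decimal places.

P(intruder | barking) ≈ 0.8178; P(intruder | barking, passing raccoon) ≈ 0.6780

Under noisy-OR, P(barking | causes) = 1 − (1−0.05)·∏(1−qᵢ) over the active causes.
Sum P(barking|·) weighted by the priors over the 4 (passing raccoon, intruder) configurations:
  P(barking) = 0.05*0.665*0.408 + 0.63045*0.665*0.592 + 0.57535*0.335*0.408 + 0.834811*0.335*0.592
        = 0.013566 + 0.248196 + 0.078639 + 0.165560 = 0.505961
The terms with intruder present sum to 0.413756, so
  P(intruder | barking) = 0.413756 / 0.505961 ≈ 0.8178

With the extra evidence:
For the numerator, keep only intruder=true terms: 0.834811·0.592 = 0.494208
Denominator P(barking | passing raccoon): 0.57535·0.408 + 0.834811·0.592 = 0.728951
P(intruder | barking, passing raccoon) = 0.494208/0.728951 ≈ 0.6780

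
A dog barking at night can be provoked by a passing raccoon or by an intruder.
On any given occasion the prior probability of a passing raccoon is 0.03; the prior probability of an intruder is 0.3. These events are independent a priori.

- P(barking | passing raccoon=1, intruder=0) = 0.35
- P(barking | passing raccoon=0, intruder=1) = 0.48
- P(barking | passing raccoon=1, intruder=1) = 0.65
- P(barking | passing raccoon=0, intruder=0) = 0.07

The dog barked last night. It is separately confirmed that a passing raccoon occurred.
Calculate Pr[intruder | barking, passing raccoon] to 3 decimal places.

P(barking | passing raccoon) = 0.35×0.7 + 0.65×0.3 = 0.245000 + 0.195000 = 0.440000
Restricting to configurations with intruder present: 0.65×0.3 = 0.195000.
So P(intruder | barking, passing raccoon) = 0.195000/0.440000 ≈ 0.443.

Pr[intruder | barking, passing raccoon] ≈ 0.443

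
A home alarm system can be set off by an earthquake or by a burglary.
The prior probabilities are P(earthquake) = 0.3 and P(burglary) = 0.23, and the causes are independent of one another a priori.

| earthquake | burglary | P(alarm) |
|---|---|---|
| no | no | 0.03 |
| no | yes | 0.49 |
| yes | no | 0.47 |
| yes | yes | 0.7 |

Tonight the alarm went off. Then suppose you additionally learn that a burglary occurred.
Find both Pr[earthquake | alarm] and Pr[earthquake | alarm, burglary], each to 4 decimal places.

Pr[earthquake | alarm] ≈ 0.6227; Pr[earthquake | alarm, burglary] ≈ 0.3797

By total probability over the 4 (earthquake, burglary) configurations:
  P(alarm) = 0.03*0.7*0.77 + 0.49*0.7*0.23 + 0.47*0.3*0.77 + 0.7*0.3*0.23
        = 0.016170 + 0.078890 + 0.108570 + 0.048300 = 0.251930
Keeping only the earthquake-present terms gives 0.156870, so
  P(earthquake | alarm) = 0.156870 / 0.251930 ≈ 0.6227

Now condition on the additional information:
By total probability over both values of earthquake:
  P(alarm | burglary) = 0.49*0.7 + 0.7*0.3
        = 0.343000 + 0.210000 = 0.553000
Keeping only the earthquake-present terms gives 0.210000, so
  P(earthquake | alarm, burglary) = 0.210000 / 0.553000 ≈ 0.3797
— burglary explains away the evidence for earthquake.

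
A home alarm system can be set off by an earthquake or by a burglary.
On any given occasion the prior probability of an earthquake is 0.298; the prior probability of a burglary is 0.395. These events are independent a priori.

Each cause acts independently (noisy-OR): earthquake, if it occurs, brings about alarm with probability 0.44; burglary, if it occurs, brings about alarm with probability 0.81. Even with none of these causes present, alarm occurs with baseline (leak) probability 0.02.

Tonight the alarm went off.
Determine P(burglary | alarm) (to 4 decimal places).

P(burglary | alarm) ≈ 0.7866

Under noisy-OR, P(alarm | causes) = 1 − (1−0.02)·∏(1−qᵢ) over the active causes.
P(alarm) = 0.02·0.702·0.605 + 0.8138·0.702·0.395 + 0.4512·0.298·0.605 + 0.895728·0.298·0.395 = 0.008494 + 0.225659 + 0.081347 + 0.105436 = 0.420936
The burglary-present share is 0.225659 + 0.105436 = 0.331095.
P(burglary | alarm) = 0.331095 / 0.420936 ≈ 0.7866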